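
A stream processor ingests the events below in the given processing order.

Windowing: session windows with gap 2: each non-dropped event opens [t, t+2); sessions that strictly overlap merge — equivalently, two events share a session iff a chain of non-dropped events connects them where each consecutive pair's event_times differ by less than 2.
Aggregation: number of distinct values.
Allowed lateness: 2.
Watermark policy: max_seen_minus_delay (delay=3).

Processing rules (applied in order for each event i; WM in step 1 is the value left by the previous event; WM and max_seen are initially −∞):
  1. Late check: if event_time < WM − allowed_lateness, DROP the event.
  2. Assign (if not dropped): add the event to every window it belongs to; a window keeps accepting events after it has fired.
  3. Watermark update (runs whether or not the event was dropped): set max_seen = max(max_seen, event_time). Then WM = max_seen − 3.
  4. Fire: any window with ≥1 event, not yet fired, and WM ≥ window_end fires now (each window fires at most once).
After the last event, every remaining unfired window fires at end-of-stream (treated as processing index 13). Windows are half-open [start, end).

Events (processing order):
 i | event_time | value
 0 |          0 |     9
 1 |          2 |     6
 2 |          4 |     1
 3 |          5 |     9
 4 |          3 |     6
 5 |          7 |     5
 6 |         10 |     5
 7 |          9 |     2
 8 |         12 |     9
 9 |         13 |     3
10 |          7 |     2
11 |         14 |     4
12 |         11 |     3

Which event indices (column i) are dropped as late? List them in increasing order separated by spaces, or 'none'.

i=0 t=0 v=9: → [0,2); WM=-3
i=1 t=2 v=6: → [2,4); WM=-1
i=2 t=4 v=1: → [4,6); WM=1
i=3 t=5 v=9: → [4,7); WM=2
i=4 t=3 v=6: → [2,7); WM=2
i=5 t=7 v=5: → [7,9); WM=4
i=6 t=10 v=5: → [10,12); WM=7
i=7 t=9 v=2: → [9,12); WM=7
i=8 t=12 v=9: → [12,14); WM=9
i=9 t=13 v=3: → [12,15); WM=10
i=10 t=7 v=2: DROP (t<10-2); WM=10
i=11 t=14 v=4: → [12,16); WM=11
i=12 t=11 v=3: → [9,16); WM=11

10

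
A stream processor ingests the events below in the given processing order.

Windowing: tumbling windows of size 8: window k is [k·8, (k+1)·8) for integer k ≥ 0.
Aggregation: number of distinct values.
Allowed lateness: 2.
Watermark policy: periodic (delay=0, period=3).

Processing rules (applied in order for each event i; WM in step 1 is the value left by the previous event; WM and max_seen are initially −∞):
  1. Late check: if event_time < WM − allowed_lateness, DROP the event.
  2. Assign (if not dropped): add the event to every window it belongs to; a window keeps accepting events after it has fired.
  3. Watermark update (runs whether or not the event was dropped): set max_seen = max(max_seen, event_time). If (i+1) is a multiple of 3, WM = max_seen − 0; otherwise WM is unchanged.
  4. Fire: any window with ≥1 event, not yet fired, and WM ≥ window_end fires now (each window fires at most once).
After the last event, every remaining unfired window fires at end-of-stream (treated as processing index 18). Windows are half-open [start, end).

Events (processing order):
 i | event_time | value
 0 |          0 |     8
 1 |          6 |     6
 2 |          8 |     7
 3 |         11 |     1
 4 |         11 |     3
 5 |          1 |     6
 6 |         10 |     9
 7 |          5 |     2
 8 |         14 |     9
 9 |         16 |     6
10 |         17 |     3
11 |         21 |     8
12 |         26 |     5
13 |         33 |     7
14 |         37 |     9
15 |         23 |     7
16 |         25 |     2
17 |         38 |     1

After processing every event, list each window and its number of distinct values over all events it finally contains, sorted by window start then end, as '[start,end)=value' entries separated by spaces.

i=0 t=0 v=8: → [0,8); WM=−∞
i=1 t=6 v=6: → [0,8); WM=−∞
i=2 t=8 v=7: → [8,16); WM=8; [0,8) fires=2
i=3 t=11 v=1: → [8,16); WM=8
i=4 t=11 v=3: → [8,16); WM=8
i=5 t=1 v=6: DROP (t<8-2); WM=11
i=6 t=10 v=9: → [8,16); WM=11
i=7 t=5 v=2: DROP (t<11-2); WM=11
i=8 t=14 v=9: → [8,16); WM=14
i=9 t=16 v=6: → [16,24); WM=14
i=10 t=17 v=3: → [16,24); WM=14
i=11 t=21 v=8: → [16,24); WM=21; [8,16) fires=4
i=12 t=26 v=5: → [24,32); WM=21
i=13 t=33 v=7: → [32,40); WM=21
i=14 t=37 v=9: → [32,40); WM=37; [16,24) fires=3 [24,32) fires=1
i=15 t=23 v=7: DROP (t<37-2); WM=37
i=16 t=25 v=2: DROP (t<37-2); WM=37
i=17 t=38 v=1: → [32,40); WM=38

[0,8)=2 [8,16)=4 [16,24)=3 [24,32)=1 [32,40)=3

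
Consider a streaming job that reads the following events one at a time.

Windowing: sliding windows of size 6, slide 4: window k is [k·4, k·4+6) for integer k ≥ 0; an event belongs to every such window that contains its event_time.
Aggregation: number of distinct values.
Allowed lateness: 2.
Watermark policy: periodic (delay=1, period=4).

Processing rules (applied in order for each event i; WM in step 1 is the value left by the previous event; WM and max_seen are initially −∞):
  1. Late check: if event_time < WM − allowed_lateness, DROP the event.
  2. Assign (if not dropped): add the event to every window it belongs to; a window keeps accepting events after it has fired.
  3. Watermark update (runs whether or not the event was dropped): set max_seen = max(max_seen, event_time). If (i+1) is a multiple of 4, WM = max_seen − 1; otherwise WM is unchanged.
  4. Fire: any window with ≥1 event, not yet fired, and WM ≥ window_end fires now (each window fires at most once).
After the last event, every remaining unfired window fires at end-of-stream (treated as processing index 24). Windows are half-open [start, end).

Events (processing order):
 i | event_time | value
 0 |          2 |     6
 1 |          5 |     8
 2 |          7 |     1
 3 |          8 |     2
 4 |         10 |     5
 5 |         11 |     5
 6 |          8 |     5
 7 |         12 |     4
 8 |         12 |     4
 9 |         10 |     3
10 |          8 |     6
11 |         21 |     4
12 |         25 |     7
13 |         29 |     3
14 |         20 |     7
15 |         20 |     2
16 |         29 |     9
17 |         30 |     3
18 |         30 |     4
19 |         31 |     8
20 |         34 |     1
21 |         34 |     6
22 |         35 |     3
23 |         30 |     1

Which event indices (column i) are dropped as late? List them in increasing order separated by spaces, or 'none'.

i=0 t=2 v=6: → [0,6); WM=−∞
i=1 t=5 v=8: → [4,10),[0,6); WM=−∞
i=2 t=7 v=1: → [4,10); WM=−∞
i=3 t=8 v=2: → [8,14),[4,10); WM=7; [0,6) fires=2
i=4 t=10 v=5: → [8,14); WM=7
i=5 t=11 v=5: → [8,14); WM=7
i=6 t=8 v=5: → [8,14),[4,10); WM=7
i=7 t=12 v=4: → [12,18),[8,14); WM=11; [4,10) fires=4
i=8 t=12 v=4: → [12,18),[8,14); WM=11
i=9 t=10 v=3: → [8,14); WM=11
i=10 t=8 v=6: DROP (t<11-2); WM=11
i=11 t=21 v=4: → [20,26),[16,22); WM=20; [8,14) fires=4 [12,18) fires=1
i=12 t=25 v=7: → [24,30),[20,26); WM=20
i=13 t=29 v=3: → [28,34),[24,30); WM=20
i=14 t=20 v=7: → [20,26),[16,22); WM=20
i=15 t=20 v=2: → [20,26),[16,22); WM=28; [16,22) fires=3 [20,26) fires=3
i=16 t=29 v=9: → [28,34),[24,30); WM=28
i=17 t=30 v=3: → [28,34); WM=28
i=18 t=30 v=4: → [28,34); WM=28
i=19 t=31 v=8: → [28,34); WM=30; [24,30) fires=3
i=20 t=34 v=1: → [32,38); WM=30
i=21 t=34 v=6: → [32,38); WM=30
i=22 t=35 v=3: → [32,38); WM=30
i=23 t=30 v=1: → [28,34); WM=34; [28,34) fires=5

10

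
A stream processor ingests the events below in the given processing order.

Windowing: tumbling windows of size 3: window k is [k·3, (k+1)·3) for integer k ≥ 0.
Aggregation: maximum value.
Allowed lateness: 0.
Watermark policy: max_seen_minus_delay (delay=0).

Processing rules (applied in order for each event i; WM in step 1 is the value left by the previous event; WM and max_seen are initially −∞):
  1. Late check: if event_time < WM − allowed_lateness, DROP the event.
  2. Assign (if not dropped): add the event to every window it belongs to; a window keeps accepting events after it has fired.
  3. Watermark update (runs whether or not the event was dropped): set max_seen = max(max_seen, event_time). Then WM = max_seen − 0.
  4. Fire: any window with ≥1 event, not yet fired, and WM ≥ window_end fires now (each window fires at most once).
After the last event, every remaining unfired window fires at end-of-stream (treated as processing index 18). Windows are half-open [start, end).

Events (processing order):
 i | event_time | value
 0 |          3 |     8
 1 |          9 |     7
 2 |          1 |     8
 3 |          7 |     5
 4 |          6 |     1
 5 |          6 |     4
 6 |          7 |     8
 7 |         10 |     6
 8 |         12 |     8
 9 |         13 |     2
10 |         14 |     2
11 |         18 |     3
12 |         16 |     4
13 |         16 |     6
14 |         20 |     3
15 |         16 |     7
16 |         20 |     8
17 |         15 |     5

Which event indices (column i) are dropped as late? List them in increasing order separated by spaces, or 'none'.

i=0 t=3 v=8: → [3,6); WM=3
i=1 t=9 v=7: → [9,12); WM=9; [3,6) fires=8
i=2 t=1 v=8: DROP (t<9-0); WM=9
i=3 t=7 v=5: DROP (t<9-0); WM=9
i=4 t=6 v=1: DROP (t<9-0); WM=9
i=5 t=6 v=4: DROP (t<9-0); WM=9
i=6 t=7 v=8: DROP (t<9-0); WM=9
i=7 t=10 v=6: → [9,12); WM=10
i=8 t=12 v=8: → [12,15); WM=12; [9,12) fires=7
i=9 t=13 v=2: → [12,15); WM=13
i=10 t=14 v=2: → [12,15); WM=14
i=11 t=18 v=3: → [18,21); WM=18; [12,15) fires=8
i=12 t=16 v=4: DROP (t<18-0); WM=18
i=13 t=16 v=6: DROP (t<18-0); WM=18
i=14 t=20 v=3: → [18,21); WM=20
i=15 t=16 v=7: DROP (t<20-0); WM=20
i=16 t=20 v=8: → [18,21); WM=20
i=17 t=15 v=5: DROP (t<20-0); WM=20

2 3 4 5 6 12 13 15 17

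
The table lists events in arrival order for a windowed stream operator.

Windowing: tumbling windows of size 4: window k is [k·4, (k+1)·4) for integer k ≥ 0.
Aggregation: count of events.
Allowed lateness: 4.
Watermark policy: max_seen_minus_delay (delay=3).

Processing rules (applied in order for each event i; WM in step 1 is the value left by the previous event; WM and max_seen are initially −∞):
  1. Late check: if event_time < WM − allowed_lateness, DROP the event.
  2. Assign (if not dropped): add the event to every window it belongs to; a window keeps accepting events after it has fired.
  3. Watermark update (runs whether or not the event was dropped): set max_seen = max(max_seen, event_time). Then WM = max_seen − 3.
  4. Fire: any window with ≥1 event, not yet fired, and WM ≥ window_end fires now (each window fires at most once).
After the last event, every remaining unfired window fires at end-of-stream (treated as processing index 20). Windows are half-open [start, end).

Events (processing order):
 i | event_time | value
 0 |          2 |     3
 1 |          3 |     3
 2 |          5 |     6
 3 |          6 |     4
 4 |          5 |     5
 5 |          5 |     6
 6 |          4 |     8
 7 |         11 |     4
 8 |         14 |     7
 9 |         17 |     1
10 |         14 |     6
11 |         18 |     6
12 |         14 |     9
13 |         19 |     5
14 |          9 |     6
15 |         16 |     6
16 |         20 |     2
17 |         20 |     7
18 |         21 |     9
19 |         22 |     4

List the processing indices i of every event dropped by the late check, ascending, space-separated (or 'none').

i=0 t=2 v=3: → [0,4); WM=-1
i=1 t=3 v=3: → [0,4); WM=0
i=2 t=5 v=6: → [4,8); WM=2
i=3 t=6 v=4: → [4,8); WM=3
i=4 t=5 v=5: → [4,8); WM=3
i=5 t=5 v=6: → [4,8); WM=3
i=6 t=4 v=8: → [4,8); WM=3
i=7 t=11 v=4: → [8,12); WM=8; [0,4) fires=2 [4,8) fires=5
i=8 t=14 v=7: → [12,16); WM=11
i=9 t=17 v=1: → [16,20); WM=14; [8,12) fires=1
i=10 t=14 v=6: → [12,16); WM=14
i=11 t=18 v=6: → [16,20); WM=15
i=12 t=14 v=9: → [12,16); WM=15
i=13 t=19 v=5: → [16,20); WM=16; [12,16) fires=3
i=14 t=9 v=6: DROP (t<16-4); WM=16
i=15 t=16 v=6: → [16,20); WM=16
i=16 t=20 v=2: → [20,24); WM=17
i=17 t=20 v=7: → [20,24); WM=17
i=18 t=21 v=9: → [20,24); WM=18
i=19 t=22 v=4: → [20,24); WM=19

14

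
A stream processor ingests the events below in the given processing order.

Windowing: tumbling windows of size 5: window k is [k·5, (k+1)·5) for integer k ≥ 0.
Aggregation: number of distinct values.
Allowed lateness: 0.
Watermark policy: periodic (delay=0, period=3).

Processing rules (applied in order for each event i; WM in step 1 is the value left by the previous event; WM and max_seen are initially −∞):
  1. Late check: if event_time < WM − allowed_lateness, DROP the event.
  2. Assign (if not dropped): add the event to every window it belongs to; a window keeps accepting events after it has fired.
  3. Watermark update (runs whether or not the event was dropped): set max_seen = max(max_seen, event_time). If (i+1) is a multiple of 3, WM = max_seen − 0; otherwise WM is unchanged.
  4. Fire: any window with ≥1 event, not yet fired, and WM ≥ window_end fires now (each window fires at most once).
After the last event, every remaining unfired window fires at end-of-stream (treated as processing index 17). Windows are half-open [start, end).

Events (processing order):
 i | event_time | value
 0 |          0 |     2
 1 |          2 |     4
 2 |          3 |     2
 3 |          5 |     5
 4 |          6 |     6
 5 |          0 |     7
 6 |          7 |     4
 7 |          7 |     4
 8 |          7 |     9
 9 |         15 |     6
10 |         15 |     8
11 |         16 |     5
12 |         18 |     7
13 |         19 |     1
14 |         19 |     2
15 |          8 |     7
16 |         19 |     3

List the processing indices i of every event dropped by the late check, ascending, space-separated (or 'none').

5 15

i=0 t=0 v=2: → [0,5); WM=−∞
i=1 t=2 v=4: → [0,5); WM=−∞
i=2 t=3 v=2: → [0,5); WM=3
i=3 t=5 v=5: → [5,10); WM=3
i=4 t=6 v=6: → [5,10); WM=3
i=5 t=0 v=7: DROP (t<3-0); WM=6; [0,5) fires=2
i=6 t=7 v=4: → [5,10); WM=6
i=7 t=7 v=4: → [5,10); WM=6
i=8 t=7 v=9: → [5,10); WM=7
i=9 t=15 v=6: → [15,20); WM=7
i=10 t=15 v=8: → [15,20); WM=7
i=11 t=16 v=5: → [15,20); WM=16; [5,10) fires=4
i=12 t=18 v=7: → [15,20); WM=16
i=13 t=19 v=1: → [15,20); WM=16
i=14 t=19 v=2: → [15,20); WM=19
i=15 t=8 v=7: DROP (t<19-0); WM=19
i=16 t=19 v=3: → [15,20); WM=19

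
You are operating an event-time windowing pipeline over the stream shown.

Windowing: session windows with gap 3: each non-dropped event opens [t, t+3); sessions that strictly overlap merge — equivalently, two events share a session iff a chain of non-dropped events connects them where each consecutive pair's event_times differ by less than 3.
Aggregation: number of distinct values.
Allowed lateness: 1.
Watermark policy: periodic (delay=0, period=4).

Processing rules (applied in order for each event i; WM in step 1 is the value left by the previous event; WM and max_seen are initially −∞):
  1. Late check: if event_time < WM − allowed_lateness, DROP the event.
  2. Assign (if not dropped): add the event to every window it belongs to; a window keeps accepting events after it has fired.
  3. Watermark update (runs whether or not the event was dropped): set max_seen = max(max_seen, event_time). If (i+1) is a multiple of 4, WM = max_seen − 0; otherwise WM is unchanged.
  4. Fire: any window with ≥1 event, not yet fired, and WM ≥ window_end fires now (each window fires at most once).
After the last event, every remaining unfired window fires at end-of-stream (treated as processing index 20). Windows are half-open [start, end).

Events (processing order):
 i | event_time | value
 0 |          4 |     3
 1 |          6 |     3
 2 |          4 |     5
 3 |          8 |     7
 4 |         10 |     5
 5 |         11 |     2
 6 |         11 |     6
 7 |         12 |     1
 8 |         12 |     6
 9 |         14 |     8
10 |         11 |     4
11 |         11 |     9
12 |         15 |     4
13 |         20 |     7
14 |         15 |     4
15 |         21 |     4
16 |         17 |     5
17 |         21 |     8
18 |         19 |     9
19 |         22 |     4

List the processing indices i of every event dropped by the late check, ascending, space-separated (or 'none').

i=0 t=4 v=3: → [4,7); WM=−∞
i=1 t=6 v=3: → [4,9); WM=−∞
i=2 t=4 v=5: → [4,9); WM=−∞
i=3 t=8 v=7: → [4,11); WM=8
i=4 t=10 v=5: → [4,13); WM=8
i=5 t=11 v=2: → [4,14); WM=8
i=6 t=11 v=6: → [4,14); WM=8
i=7 t=12 v=1: → [4,15); WM=12
i=8 t=12 v=6: → [4,15); WM=12
i=9 t=14 v=8: → [4,17); WM=12
i=10 t=11 v=4: → [4,17); WM=12
i=11 t=11 v=9: → [4,17); WM=14
i=12 t=15 v=4: → [4,18); WM=14
i=13 t=20 v=7: → [20,23); WM=14
i=14 t=15 v=4: → [4,18); WM=14
i=15 t=21 v=4: → [20,24); WM=21
i=16 t=17 v=5: DROP (t<21-1); WM=21
i=17 t=21 v=8: → [20,24); WM=21
i=18 t=19 v=9: DROP (t<21-1); WM=21
i=19 t=22 v=4: → [20,25); WM=22

16 18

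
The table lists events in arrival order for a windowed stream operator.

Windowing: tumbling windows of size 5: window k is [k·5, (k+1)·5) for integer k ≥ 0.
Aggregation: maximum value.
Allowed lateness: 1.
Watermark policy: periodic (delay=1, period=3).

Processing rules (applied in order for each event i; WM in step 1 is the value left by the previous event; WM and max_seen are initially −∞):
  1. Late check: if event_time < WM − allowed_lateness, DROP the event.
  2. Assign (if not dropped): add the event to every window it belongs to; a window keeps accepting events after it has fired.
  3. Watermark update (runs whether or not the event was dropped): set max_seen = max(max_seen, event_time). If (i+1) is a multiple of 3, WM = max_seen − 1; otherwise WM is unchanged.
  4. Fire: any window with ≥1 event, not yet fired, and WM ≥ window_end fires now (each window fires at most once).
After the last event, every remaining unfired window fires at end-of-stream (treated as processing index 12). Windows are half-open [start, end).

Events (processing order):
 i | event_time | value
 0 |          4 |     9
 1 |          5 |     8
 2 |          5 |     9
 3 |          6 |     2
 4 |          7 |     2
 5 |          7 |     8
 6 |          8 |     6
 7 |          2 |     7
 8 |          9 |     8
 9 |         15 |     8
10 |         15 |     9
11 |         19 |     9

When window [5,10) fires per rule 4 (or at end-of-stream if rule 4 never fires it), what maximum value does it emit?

9

i=0 t=4 v=9: → [0,5); WM=−∞
i=1 t=5 v=8: → [5,10); WM=−∞
i=2 t=5 v=9: → [5,10); WM=4
i=3 t=6 v=2: → [5,10); WM=4
i=4 t=7 v=2: → [5,10); WM=4
i=5 t=7 v=8: → [5,10); WM=6; [0,5) fires=9
i=6 t=8 v=6: → [5,10); WM=6
i=7 t=2 v=7: DROP (t<6-1); WM=6
i=8 t=9 v=8: → [5,10); WM=8
i=9 t=15 v=8: → [15,20); WM=8
i=10 t=15 v=9: → [15,20); WM=8
i=11 t=19 v=9: → [15,20); WM=18; [5,10) fires=9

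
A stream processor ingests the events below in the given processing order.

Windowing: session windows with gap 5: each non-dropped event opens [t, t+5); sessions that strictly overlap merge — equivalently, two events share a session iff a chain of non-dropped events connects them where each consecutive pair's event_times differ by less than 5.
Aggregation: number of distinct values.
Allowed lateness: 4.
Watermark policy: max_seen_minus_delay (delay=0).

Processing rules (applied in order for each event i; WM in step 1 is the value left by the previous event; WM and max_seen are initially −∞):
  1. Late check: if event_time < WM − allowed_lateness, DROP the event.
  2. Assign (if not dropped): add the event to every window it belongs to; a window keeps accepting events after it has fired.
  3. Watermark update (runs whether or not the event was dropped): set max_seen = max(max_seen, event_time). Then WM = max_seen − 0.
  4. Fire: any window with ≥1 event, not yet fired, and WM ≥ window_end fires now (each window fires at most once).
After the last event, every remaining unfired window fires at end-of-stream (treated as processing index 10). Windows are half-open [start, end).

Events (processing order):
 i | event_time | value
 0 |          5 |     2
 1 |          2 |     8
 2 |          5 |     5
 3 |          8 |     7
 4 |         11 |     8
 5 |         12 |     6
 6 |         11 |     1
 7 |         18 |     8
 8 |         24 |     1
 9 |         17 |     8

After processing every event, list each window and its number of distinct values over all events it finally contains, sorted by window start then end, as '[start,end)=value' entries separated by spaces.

[2,17)=6 [18,23)=1 [24,29)=1

i=0 t=5 v=2: → [5,10); WM=5
i=1 t=2 v=8: → [2,10); WM=5
i=2 t=5 v=5: → [2,10); WM=5
i=3 t=8 v=7: → [2,13); WM=8
i=4 t=11 v=8: → [2,16); WM=11
i=5 t=12 v=6: → [2,17); WM=12
i=6 t=11 v=1: → [2,17); WM=12
i=7 t=18 v=8: → [18,23); WM=18
i=8 t=24 v=1: → [24,29); WM=24
i=9 t=17 v=8: DROP (t<24-4); WM=24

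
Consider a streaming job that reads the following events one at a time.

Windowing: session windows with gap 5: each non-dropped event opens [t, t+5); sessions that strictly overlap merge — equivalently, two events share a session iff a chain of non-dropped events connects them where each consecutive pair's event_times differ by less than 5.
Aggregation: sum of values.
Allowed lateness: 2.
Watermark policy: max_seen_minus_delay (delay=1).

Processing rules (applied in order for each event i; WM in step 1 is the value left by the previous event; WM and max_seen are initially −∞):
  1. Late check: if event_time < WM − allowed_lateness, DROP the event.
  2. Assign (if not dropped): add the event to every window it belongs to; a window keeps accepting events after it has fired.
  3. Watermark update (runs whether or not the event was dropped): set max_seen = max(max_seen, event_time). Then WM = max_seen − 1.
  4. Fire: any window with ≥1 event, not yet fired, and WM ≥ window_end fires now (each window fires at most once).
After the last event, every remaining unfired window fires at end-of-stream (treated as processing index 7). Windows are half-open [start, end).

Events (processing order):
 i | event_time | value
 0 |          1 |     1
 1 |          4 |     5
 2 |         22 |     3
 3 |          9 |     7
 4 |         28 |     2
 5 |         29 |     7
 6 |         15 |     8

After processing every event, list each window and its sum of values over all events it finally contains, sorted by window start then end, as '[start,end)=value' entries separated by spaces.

i=0 t=1 v=1: → [1,6); WM=0
i=1 t=4 v=5: → [1,9); WM=3
i=2 t=22 v=3: → [22,27); WM=21
i=3 t=9 v=7: DROP (t<21-2); WM=21
i=4 t=28 v=2: → [28,33); WM=27
i=5 t=29 v=7: → [28,34); WM=28
i=6 t=15 v=8: DROP (t<28-2); WM=28

[1,9)=6 [22,27)=3 [28,34)=9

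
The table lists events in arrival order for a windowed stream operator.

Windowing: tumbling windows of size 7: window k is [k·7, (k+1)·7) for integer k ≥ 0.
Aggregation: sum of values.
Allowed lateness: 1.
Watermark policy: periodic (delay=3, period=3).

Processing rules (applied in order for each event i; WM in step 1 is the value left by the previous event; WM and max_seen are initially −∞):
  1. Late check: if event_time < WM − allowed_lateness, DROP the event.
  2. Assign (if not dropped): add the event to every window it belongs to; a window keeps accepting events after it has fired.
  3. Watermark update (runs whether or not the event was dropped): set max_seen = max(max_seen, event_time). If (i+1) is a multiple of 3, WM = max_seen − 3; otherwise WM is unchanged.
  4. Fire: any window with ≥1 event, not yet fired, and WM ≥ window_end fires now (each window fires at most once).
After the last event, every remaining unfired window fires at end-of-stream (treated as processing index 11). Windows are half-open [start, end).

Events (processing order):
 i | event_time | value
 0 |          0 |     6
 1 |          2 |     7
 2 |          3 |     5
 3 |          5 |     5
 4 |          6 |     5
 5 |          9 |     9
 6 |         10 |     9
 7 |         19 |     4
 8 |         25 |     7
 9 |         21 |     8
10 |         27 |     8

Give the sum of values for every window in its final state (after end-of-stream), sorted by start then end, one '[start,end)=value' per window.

i=0 t=0 v=6: → [0,7); WM=−∞
i=1 t=2 v=7: → [0,7); WM=−∞
i=2 t=3 v=5: → [0,7); WM=0
i=3 t=5 v=5: → [0,7); WM=0
i=4 t=6 v=5: → [0,7); WM=0
i=5 t=9 v=9: → [7,14); WM=6
i=6 t=10 v=9: → [7,14); WM=6
i=7 t=19 v=4: → [14,21); WM=6
i=8 t=25 v=7: → [21,28); WM=22; [0,7) fires=28 [7,14) fires=18 [14,21) fires=4
i=9 t=21 v=8: → [21,28); WM=22
i=10 t=27 v=8: → [21,28); WM=22

[0,7)=28 [7,14)=18 [14,21)=4 [21,28)=23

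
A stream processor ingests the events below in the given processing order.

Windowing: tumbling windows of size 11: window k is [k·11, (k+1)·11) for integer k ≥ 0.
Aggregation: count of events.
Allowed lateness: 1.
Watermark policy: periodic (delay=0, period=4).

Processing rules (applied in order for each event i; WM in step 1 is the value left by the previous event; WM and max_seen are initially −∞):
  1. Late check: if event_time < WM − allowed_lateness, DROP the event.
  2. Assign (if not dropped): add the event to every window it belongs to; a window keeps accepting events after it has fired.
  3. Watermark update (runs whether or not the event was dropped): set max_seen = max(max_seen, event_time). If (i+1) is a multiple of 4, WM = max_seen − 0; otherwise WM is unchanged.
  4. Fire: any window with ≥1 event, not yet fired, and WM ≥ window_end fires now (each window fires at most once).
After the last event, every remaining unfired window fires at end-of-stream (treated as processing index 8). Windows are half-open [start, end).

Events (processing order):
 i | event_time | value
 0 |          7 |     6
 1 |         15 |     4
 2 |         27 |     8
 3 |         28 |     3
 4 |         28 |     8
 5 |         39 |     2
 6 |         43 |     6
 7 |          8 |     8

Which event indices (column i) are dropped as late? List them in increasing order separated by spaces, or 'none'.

i=0 t=7 v=6: → [0,11); WM=−∞
i=1 t=15 v=4: → [11,22); WM=−∞
i=2 t=27 v=8: → [22,33); WM=−∞
i=3 t=28 v=3: → [22,33); WM=28; [0,11) fires=1 [11,22) fires=1
i=4 t=28 v=8: → [22,33); WM=28
i=5 t=39 v=2: → [33,44); WM=28
i=6 t=43 v=6: → [33,44); WM=28
i=7 t=8 v=8: DROP (t<28-1); WM=43; [22,33) fires=3

7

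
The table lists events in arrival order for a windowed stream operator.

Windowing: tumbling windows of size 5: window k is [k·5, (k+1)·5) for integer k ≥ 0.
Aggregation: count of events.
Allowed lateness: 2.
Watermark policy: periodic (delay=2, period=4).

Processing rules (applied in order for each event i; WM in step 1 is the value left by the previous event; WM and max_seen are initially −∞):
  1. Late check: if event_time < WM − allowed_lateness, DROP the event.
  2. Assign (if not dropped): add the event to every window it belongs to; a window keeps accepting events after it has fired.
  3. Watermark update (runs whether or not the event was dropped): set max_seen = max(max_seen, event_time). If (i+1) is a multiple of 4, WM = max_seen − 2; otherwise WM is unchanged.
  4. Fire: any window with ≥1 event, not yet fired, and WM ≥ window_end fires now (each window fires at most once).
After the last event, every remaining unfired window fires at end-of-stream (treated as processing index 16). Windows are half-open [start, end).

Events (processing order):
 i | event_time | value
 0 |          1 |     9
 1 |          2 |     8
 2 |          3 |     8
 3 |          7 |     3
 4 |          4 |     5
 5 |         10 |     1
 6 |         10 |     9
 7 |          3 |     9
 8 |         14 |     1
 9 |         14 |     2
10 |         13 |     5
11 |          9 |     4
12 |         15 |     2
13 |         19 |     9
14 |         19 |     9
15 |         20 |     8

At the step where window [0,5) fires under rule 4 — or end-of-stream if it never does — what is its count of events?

i=0 t=1 v=9: → [0,5); WM=−∞
i=1 t=2 v=8: → [0,5); WM=−∞
i=2 t=3 v=8: → [0,5); WM=−∞
i=3 t=7 v=3: → [5,10); WM=5; [0,5) fires=3
i=4 t=4 v=5: → [0,5); WM=5
i=5 t=10 v=1: → [10,15); WM=5
i=6 t=10 v=9: → [10,15); WM=5
i=7 t=3 v=9: → [0,5); WM=8
i=8 t=14 v=1: → [10,15); WM=8
i=9 t=14 v=2: → [10,15); WM=8
i=10 t=13 v=5: → [10,15); WM=8
i=11 t=9 v=4: → [5,10); WM=12; [5,10) fires=2
i=12 t=15 v=2: → [15,20); WM=12
i=13 t=19 v=9: → [15,20); WM=12
i=14 t=19 v=9: → [15,20); WM=12
i=15 t=20 v=8: → [20,25); WM=18; [10,15) fires=5

3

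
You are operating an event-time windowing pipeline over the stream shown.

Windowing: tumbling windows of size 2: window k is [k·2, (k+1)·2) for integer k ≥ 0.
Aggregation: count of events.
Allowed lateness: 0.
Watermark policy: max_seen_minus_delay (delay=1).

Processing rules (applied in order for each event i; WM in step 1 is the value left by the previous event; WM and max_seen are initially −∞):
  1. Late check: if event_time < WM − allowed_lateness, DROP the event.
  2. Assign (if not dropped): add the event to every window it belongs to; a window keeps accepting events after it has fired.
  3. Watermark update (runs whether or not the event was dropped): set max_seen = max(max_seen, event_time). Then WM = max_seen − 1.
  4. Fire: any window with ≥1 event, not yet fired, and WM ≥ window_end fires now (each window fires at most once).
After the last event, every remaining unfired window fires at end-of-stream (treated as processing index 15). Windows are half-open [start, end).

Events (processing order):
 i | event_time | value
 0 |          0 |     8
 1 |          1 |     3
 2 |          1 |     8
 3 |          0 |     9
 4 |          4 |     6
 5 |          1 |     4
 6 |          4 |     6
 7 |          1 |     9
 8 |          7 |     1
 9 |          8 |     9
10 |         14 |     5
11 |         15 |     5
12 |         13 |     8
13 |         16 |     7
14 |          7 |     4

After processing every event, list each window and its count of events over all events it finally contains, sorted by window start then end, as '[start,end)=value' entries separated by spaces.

[0,2)=4 [4,6)=2 [6,8)=1 [8,10)=1 [14,16)=2 [16,18)=1

i=0 t=0 v=8: → [0,2); WM=-1
i=1 t=1 v=3: → [0,2); WM=0
i=2 t=1 v=8: → [0,2); WM=0
i=3 t=0 v=9: → [0,2); WM=0
i=4 t=4 v=6: → [4,6); WM=3; [0,2) fires=4
i=5 t=1 v=4: DROP (t<3-0); WM=3
i=6 t=4 v=6: → [4,6); WM=3
i=7 t=1 v=9: DROP (t<3-0); WM=3
i=8 t=7 v=1: → [6,8); WM=6; [4,6) fires=2
i=9 t=8 v=9: → [8,10); WM=7
i=10 t=14 v=5: → [14,16); WM=13; [6,8) fires=1 [8,10) fires=1
i=11 t=15 v=5: → [14,16); WM=14
i=12 t=13 v=8: DROP (t<14-0); WM=14
i=13 t=16 v=7: → [16,18); WM=15
i=14 t=7 v=4: DROP (t<15-0); WM=15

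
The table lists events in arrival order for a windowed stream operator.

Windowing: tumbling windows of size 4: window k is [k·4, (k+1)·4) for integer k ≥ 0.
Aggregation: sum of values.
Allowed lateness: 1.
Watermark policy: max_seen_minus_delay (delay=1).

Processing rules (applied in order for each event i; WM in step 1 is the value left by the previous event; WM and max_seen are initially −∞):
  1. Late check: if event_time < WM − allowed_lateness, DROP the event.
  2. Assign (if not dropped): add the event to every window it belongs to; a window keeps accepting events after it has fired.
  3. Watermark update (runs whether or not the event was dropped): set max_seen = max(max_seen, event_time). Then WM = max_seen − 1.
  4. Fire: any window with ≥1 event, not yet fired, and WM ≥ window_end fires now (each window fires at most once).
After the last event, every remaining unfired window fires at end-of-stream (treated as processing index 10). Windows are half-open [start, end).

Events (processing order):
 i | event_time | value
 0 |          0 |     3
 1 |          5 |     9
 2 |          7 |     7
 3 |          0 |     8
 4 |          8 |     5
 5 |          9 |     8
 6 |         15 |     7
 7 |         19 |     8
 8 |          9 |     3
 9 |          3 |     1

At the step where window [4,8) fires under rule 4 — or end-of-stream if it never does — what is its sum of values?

16

i=0 t=0 v=3: → [0,4); WM=-1
i=1 t=5 v=9: → [4,8); WM=4; [0,4) fires=3
i=2 t=7 v=7: → [4,8); WM=6
i=3 t=0 v=8: DROP (t<6-1); WM=6
i=4 t=8 v=5: → [8,12); WM=7
i=5 t=9 v=8: → [8,12); WM=8; [4,8) fires=16
i=6 t=15 v=7: → [12,16); WM=14; [8,12) fires=13
i=7 t=19 v=8: → [16,20); WM=18; [12,16) fires=7
i=8 t=9 v=3: DROP (t<18-1); WM=18
i=9 t=3 v=1: DROP (t<18-1); WM=18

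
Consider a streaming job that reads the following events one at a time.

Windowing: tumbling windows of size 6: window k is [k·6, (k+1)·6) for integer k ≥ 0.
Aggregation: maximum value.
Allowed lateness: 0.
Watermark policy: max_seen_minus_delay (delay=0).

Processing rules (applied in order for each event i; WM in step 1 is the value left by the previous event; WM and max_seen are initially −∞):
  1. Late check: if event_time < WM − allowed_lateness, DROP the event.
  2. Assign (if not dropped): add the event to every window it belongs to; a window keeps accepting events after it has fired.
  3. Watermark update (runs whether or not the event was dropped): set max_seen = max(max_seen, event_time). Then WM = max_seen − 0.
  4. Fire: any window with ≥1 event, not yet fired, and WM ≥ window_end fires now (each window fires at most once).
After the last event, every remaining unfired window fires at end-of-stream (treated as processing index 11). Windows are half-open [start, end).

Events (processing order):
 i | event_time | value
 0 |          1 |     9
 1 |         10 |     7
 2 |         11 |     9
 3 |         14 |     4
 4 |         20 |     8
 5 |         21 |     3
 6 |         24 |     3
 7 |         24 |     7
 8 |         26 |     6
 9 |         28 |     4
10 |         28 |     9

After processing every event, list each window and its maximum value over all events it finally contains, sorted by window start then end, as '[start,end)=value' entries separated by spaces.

i=0 t=1 v=9: → [0,6); WM=1
i=1 t=10 v=7: → [6,12); WM=10; [0,6) fires=9
i=2 t=11 v=9: → [6,12); WM=11
i=3 t=14 v=4: → [12,18); WM=14; [6,12) fires=9
i=4 t=20 v=8: → [18,24); WM=20; [12,18) fires=4
i=5 t=21 v=3: → [18,24); WM=21
i=6 t=24 v=3: → [24,30); WM=24; [18,24) fires=8
i=7 t=24 v=7: → [24,30); WM=24
i=8 t=26 v=6: → [24,30); WM=26
i=9 t=28 v=4: → [24,30); WM=28
i=10 t=28 v=9: → [24,30); WM=28

[0,6)=9 [6,12)=9 [12,18)=4 [18,24)=8 [24,30)=9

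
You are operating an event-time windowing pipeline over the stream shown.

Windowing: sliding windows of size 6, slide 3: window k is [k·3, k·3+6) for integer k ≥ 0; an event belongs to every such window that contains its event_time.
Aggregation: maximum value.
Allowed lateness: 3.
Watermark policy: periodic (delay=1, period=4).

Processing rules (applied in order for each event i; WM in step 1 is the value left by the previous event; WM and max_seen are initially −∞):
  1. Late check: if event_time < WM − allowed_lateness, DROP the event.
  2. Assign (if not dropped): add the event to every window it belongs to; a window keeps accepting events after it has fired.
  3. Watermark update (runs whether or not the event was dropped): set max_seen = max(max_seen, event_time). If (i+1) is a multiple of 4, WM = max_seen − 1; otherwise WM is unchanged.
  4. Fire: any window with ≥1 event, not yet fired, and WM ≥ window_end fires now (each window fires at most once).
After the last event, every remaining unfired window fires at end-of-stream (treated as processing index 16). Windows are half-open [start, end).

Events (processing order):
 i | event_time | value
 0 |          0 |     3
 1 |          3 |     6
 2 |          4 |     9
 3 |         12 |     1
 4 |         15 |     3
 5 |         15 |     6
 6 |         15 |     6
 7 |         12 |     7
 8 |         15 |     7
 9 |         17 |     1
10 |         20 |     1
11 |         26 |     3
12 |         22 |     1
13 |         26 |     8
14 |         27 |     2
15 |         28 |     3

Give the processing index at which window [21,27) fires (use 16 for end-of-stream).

15

i=0 t=0 v=3: → [0,6); WM=−∞
i=1 t=3 v=6: → [3,9),[0,6); WM=−∞
i=2 t=4 v=9: → [3,9),[0,6); WM=−∞
i=3 t=12 v=1: → [12,18),[9,15); WM=11; [0,6) fires=9 [3,9) fires=9
i=4 t=15 v=3: → [15,21),[12,18); WM=11
i=5 t=15 v=6: → [15,21),[12,18); WM=11
i=6 t=15 v=6: → [15,21),[12,18); WM=11
i=7 t=12 v=7: → [12,18),[9,15); WM=14
i=8 t=15 v=7: → [15,21),[12,18); WM=14
i=9 t=17 v=1: → [15,21),[12,18); WM=14
i=10 t=20 v=1: → [18,24),[15,21); WM=14
i=11 t=26 v=3: → [24,30),[21,27); WM=25; [9,15) fires=7 [12,18) fires=7 [15,21) fires=7 [18,24) fires=1
i=12 t=22 v=1: → [21,27),[18,24); WM=25
i=13 t=26 v=8: → [24,30),[21,27); WM=25
i=14 t=27 v=2: → [27,33),[24,30); WM=25
i=15 t=28 v=3: → [27,33),[24,30); WM=27; [21,27) fires=8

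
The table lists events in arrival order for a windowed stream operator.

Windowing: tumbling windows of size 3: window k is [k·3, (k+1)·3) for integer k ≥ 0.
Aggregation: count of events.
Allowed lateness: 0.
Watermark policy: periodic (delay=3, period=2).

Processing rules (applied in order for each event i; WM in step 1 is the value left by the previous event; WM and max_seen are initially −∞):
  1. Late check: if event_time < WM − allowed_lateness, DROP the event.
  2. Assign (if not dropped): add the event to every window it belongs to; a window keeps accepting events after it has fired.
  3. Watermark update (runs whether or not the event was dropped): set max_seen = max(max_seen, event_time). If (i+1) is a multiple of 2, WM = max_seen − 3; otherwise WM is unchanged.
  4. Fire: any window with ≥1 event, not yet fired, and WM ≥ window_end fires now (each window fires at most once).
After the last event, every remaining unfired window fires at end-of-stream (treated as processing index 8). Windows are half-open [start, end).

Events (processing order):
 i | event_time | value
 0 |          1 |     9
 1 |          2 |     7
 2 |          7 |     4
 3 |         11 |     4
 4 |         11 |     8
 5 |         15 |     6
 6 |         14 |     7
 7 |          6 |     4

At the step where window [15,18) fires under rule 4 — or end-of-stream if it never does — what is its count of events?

i=0 t=1 v=9: → [0,3); WM=−∞
i=1 t=2 v=7: → [0,3); WM=-1
i=2 t=7 v=4: → [6,9); WM=-1
i=3 t=11 v=4: → [9,12); WM=8; [0,3) fires=2
i=4 t=11 v=8: → [9,12); WM=8
i=5 t=15 v=6: → [15,18); WM=12; [6,9) fires=1 [9,12) fires=2
i=6 t=14 v=7: → [12,15); WM=12
i=7 t=6 v=4: DROP (t<12-0); WM=12

1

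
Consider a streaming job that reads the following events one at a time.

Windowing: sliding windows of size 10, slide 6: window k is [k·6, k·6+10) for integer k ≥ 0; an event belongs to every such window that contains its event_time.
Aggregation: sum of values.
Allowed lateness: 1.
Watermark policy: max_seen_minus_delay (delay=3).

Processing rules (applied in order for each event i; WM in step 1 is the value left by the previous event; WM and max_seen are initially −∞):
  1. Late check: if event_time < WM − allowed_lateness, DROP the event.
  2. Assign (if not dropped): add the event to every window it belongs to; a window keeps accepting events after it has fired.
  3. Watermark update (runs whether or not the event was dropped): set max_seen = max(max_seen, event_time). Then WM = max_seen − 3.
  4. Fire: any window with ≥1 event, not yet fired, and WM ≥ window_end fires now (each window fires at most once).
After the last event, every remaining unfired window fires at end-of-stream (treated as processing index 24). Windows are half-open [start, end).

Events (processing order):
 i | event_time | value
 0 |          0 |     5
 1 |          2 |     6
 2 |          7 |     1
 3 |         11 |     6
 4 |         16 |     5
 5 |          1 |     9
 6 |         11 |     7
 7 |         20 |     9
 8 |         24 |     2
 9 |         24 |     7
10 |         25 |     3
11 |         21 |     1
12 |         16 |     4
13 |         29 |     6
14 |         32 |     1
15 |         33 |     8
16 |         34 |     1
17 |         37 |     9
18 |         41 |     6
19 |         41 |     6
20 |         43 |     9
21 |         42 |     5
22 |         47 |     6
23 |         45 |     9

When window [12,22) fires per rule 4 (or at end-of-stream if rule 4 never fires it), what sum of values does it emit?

i=0 t=0 v=5: → [0,10); WM=-3
i=1 t=2 v=6: → [0,10); WM=-1
i=2 t=7 v=1: → [6,16),[0,10); WM=4
i=3 t=11 v=6: → [6,16); WM=8
i=4 t=16 v=5: → [12,22); WM=13; [0,10) fires=12
i=5 t=1 v=9: DROP (t<13-1); WM=13
i=6 t=11 v=7: DROP (t<13-1); WM=13
i=7 t=20 v=9: → [18,28),[12,22); WM=17; [6,16) fires=7
i=8 t=24 v=2: → [24,34),[18,28); WM=21
i=9 t=24 v=7: → [24,34),[18,28); WM=21
i=10 t=25 v=3: → [24,34),[18,28); WM=22; [12,22) fires=14
i=11 t=21 v=1: → [18,28),[12,22); WM=22
i=12 t=16 v=4: DROP (t<22-1); WM=22
i=13 t=29 v=6: → [24,34); WM=26
i=14 t=32 v=1: → [30,40),[24,34); WM=29; [18,28) fires=22
i=15 t=33 v=8: → [30,40),[24,34); WM=30
i=16 t=34 v=1: → [30,40); WM=31
i=17 t=37 v=9: → [36,46),[30,40); WM=34; [24,34) fires=27
i=18 t=41 v=6: → [36,46); WM=38
i=19 t=41 v=6: → [36,46); WM=38
i=20 t=43 v=9: → [42,52),[36,46); WM=40; [30,40) fires=19
i=21 t=42 v=5: → [42,52),[36,46); WM=40
i=22 t=47 v=6: → [42,52); WM=44
i=23 t=45 v=9: → [42,52),[36,46); WM=44

14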